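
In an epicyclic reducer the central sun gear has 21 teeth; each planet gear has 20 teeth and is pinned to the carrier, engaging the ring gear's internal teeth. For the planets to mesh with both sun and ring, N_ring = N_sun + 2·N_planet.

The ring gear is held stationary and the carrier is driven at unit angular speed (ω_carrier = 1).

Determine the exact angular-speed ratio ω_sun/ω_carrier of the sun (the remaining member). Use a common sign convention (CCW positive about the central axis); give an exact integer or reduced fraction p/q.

82/21

N_ring = 21 + 2·20 = 61
21(ω_s−ω_c) = −61(ω_r−ω_c),  ω_r=0, ω_c=1
ω_s = 1 − (61/21)(0−1) = 82/21
ω_s/ω_c = 82/21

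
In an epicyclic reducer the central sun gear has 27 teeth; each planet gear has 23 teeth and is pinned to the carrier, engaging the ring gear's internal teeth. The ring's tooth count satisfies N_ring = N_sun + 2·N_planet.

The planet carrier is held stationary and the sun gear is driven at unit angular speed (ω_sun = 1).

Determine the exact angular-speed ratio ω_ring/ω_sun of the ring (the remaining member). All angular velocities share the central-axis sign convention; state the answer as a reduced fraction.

N_ring = 27 + 2·23 = 73
27(ω_s−ω_c) = −73(ω_r−ω_c),  ω_c=0, ω_s=1
ω_r = 0 − (27/73)(1−0) = -27/73
ω_r/ω_s = -27/73

-27/73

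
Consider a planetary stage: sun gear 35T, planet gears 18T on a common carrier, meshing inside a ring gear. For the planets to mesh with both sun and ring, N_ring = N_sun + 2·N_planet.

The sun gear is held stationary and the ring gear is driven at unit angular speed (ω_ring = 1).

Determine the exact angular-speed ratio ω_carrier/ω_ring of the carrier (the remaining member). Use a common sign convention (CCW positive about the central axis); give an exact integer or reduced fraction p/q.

71/106

N_ring = 35 + 2·18 = 71
35(ω_s−ω_c) = −71(ω_r−ω_c),  ω_s=0, ω_r=1
35(0−ω_c) = −71(1−ω_c)  ⇒  106ω_c = 71  ⇒  ω_c = 71/106
ω_c/ω_r = 71/106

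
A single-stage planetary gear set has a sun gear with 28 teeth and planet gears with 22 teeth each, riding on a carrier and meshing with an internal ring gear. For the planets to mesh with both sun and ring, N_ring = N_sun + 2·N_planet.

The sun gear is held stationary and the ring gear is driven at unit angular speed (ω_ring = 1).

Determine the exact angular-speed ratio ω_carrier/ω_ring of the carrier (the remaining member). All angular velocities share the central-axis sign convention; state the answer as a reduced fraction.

N_ring = 28 + 2·22 = 72
28(ω_s−ω_c) = −72(ω_r−ω_c),  ω_s=0, ω_r=1
28(0−ω_c) = −72(1−ω_c)  ⇒  100ω_c = 72  ⇒  ω_c = 18/25
ω_c/ω_r = 18/25

18/25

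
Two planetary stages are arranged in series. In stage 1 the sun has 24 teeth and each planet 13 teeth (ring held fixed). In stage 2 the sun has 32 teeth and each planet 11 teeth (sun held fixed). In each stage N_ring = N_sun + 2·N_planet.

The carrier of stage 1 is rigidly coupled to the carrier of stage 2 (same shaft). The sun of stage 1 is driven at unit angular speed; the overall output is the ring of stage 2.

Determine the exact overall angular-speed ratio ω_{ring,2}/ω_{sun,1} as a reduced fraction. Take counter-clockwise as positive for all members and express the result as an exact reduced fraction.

172/333

Stage 1: N_ring = 24 + 2·13 = 50
Stage 1: 24(ω_s−ω_c) = −50(ω_r−ω_c),  ω_r=0, ω_s=1
Stage 1: 24(1−ω_c) = −50(0−ω_c)  ⇒  74ω_c = 24  ⇒  ω_c = 12/37
  ⇒ ω_c¹/ω_s¹ = 12/37
Stage 2: N_ring = 32 + 2·11 = 54
Stage 2: 32(ω_s−ω_c) = −54(ω_r−ω_c),  ω_s=0, ω_c=1
Stage 2: ω_r = 1 − (32/54)(0−1) = 43/27
  ⇒ ω_r²/ω_c² = 43/27
Coupling ω_c² = ω_c¹ ⇒ overall = 12/37 × 43/27 = 172/333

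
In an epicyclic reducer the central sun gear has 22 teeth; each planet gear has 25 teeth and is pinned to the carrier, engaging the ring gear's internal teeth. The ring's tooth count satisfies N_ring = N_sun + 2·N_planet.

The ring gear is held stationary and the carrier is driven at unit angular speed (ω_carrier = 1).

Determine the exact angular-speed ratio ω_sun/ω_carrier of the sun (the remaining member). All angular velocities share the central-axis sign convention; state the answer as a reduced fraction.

47/11

N_ring = 22 + 2·25 = 72
22(ω_s−ω_c) = −72(ω_r−ω_c),  ω_r=0, ω_c=1
ω_s = 1 − (72/22)(0−1) = 47/11
ω_s/ω_c = 47/11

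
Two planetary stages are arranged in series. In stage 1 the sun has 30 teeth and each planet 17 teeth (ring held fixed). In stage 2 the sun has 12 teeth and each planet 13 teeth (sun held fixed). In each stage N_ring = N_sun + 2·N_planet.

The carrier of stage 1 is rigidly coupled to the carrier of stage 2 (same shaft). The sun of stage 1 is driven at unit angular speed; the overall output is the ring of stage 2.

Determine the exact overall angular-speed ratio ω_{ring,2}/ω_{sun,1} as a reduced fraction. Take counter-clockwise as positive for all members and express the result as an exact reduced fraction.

375/893

Stage 1: N_ring = 30 + 2·17 = 64
Stage 1: 30(ω_s−ω_c) = −64(ω_r−ω_c),  ω_r=0, ω_s=1
Stage 1: 30(1−ω_c) = −64(0−ω_c)  ⇒  94ω_c = 30  ⇒  ω_c = 15/47
  ⇒ ω_c¹/ω_s¹ = 15/47
Stage 2: N_ring = 12 + 2·13 = 38
Stage 2: 12(ω_s−ω_c) = −38(ω_r−ω_c),  ω_s=0, ω_c=1
Stage 2: ω_r = 1 − (12/38)(0−1) = 25/19
  ⇒ ω_r²/ω_c² = 25/19
Coupling ω_c² = ω_c¹ ⇒ overall = 15/47 × 25/19 = 375/893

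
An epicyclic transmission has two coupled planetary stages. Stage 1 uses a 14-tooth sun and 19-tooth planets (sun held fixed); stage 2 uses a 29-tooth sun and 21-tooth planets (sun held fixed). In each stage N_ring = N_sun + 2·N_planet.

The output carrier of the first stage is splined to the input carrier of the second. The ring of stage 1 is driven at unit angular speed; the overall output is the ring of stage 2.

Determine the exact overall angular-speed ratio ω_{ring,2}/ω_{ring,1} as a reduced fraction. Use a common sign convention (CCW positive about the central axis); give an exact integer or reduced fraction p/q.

Stage 1: N_ring = 14 + 2·19 = 52
Stage 1: 14(ω_s−ω_c) = −52(ω_r−ω_c),  ω_s=0, ω_r=1
Stage 1: 14(0−ω_c) = −52(1−ω_c)  ⇒  66ω_c = 52  ⇒  ω_c = 26/33
  ⇒ ω_c¹/ω_r¹ = 26/33
Stage 2: N_ring = 29 + 2·21 = 71
Stage 2: 29(ω_s−ω_c) = −71(ω_r−ω_c),  ω_s=0, ω_c=1
Stage 2: ω_r = 1 − (29/71)(0−1) = 100/71
  ⇒ ω_r²/ω_c² = 100/71
Coupling ω_c² = ω_c¹ ⇒ overall = 26/33 × 100/71 = 2600/2343

2600/2343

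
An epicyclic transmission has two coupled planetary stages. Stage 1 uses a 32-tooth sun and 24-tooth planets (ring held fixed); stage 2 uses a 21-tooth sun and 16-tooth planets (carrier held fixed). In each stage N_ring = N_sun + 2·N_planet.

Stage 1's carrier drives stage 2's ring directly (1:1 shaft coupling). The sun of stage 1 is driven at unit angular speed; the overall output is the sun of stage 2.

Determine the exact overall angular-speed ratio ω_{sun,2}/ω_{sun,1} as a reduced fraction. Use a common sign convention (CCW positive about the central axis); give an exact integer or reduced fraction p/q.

Stage 1: N_ring = 32 + 2·24 = 80
Stage 1: 32(ω_s−ω_c) = −80(ω_r−ω_c),  ω_r=0, ω_s=1
Stage 1: 32(1−ω_c) = −80(0−ω_c)  ⇒  112ω_c = 32  ⇒  ω_c = 2/7
  ⇒ ω_c¹/ω_s¹ = 2/7
Stage 2: N_ring = 21 + 2·16 = 53
Stage 2: 21(ω_s−ω_c) = −53(ω_r−ω_c),  ω_c=0, ω_r=1
Stage 2: ω_s = 0 − (53/21)(1−0) = -53/21
  ⇒ ω_s²/ω_r² = -53/21
Coupling ω_r² = ω_c¹ ⇒ overall = 2/7 × -53/21 = -106/147

-106/147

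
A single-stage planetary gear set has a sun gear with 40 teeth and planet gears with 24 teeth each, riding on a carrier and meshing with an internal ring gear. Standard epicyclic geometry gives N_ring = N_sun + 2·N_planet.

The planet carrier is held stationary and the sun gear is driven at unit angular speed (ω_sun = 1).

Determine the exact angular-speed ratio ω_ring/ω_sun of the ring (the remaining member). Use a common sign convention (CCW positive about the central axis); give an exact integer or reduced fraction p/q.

N_ring = 40 + 2·24 = 88
40(ω_s−ω_c) = −88(ω_r−ω_c),  ω_c=0, ω_s=1
ω_r = 0 − (40/88)(1−0) = -5/11
ω_r/ω_s = -5/11

-5/11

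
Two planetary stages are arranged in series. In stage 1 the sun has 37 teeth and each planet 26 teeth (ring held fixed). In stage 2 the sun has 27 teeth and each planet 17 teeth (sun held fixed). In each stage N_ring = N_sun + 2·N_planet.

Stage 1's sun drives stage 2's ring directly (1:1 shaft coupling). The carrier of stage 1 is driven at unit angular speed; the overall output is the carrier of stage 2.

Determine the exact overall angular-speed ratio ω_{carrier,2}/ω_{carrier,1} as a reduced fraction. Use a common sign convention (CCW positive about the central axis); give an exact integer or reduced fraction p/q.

3843/1628

Stage 1: N_ring = 37 + 2·26 = 89
Stage 1: 37(ω_s−ω_c) = −89(ω_r−ω_c),  ω_r=0, ω_c=1
Stage 1: ω_s = 1 − (89/37)(0−1) = 126/37
  ⇒ ω_s¹/ω_c¹ = 126/37
Stage 2: N_ring = 27 + 2·17 = 61
Stage 2: 27(ω_s−ω_c) = −61(ω_r−ω_c),  ω_s=0, ω_r=1
Stage 2: 27(0−ω_c) = −61(1−ω_c)  ⇒  88ω_c = 61  ⇒  ω_c = 61/88
  ⇒ ω_c²/ω_r² = 61/88
Coupling ω_r² = ω_s¹ ⇒ overall = 126/37 × 61/88 = 3843/1628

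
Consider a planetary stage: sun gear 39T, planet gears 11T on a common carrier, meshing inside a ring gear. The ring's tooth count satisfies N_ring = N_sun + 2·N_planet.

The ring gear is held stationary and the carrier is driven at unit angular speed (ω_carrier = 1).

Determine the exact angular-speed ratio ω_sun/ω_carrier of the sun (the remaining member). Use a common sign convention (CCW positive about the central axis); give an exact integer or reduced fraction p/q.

N_ring = 39 + 2·11 = 61
39(ω_s−ω_c) = −61(ω_r−ω_c),  ω_r=0, ω_c=1
ω_s = 1 − (61/39)(0−1) = 100/39
ω_s/ω_c = 100/39

100/39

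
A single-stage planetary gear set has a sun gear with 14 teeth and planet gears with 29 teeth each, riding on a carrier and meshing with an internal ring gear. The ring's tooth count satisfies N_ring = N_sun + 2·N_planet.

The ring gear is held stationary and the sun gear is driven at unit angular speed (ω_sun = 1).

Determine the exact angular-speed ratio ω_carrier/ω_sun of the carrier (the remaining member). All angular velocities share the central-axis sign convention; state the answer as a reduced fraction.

N_ring = 14 + 2·29 = 72
14(ω_s−ω_c) = −72(ω_r−ω_c),  ω_r=0, ω_s=1
14(1−ω_c) = −72(0−ω_c)  ⇒  86ω_c = 14  ⇒  ω_c = 7/43
ω_c/ω_s = 7/43

7/43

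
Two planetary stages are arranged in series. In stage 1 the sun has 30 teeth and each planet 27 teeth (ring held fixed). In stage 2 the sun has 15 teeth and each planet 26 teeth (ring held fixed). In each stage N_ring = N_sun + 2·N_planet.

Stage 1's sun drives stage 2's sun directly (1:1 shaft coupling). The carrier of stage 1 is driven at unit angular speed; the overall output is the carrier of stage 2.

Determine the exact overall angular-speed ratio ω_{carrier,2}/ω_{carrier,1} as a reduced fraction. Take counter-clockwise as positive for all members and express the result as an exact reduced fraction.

Stage 1: N_ring = 30 + 2·27 = 84
Stage 1: 30(ω_s−ω_c) = −84(ω_r−ω_c),  ω_r=0, ω_c=1
Stage 1: ω_s = 1 − (84/30)(0−1) = 19/5
  ⇒ ω_s¹/ω_c¹ = 19/5
Stage 2: N_ring = 15 + 2·26 = 67
Stage 2: 15(ω_s−ω_c) = −67(ω_r−ω_c),  ω_r=0, ω_s=1
Stage 2: 15(1−ω_c) = −67(0−ω_c)  ⇒  82ω_c = 15  ⇒  ω_c = 15/82
  ⇒ ω_c²/ω_s² = 15/82
Coupling ω_s² = ω_s¹ ⇒ overall = 19/5 × 15/82 = 57/82

57/82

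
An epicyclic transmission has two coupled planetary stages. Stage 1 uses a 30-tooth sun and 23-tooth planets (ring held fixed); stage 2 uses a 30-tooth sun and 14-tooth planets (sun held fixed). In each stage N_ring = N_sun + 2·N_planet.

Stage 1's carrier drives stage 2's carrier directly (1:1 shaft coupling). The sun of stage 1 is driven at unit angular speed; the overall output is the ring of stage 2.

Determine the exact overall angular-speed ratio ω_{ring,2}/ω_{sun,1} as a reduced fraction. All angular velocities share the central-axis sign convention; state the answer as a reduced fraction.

660/1537

Stage 1: N_ring = 30 + 2·23 = 76
Stage 1: 30(ω_s−ω_c) = −76(ω_r−ω_c),  ω_r=0, ω_s=1
Stage 1: 30(1−ω_c) = −76(0−ω_c)  ⇒  106ω_c = 30  ⇒  ω_c = 15/53
  ⇒ ω_c¹/ω_s¹ = 15/53
Stage 2: N_ring = 30 + 2·14 = 58
Stage 2: 30(ω_s−ω_c) = −58(ω_r−ω_c),  ω_s=0, ω_c=1
Stage 2: ω_r = 1 − (30/58)(0−1) = 44/29
  ⇒ ω_r²/ω_c² = 44/29
Coupling ω_c² = ω_c¹ ⇒ overall = 15/53 × 44/29 = 660/1537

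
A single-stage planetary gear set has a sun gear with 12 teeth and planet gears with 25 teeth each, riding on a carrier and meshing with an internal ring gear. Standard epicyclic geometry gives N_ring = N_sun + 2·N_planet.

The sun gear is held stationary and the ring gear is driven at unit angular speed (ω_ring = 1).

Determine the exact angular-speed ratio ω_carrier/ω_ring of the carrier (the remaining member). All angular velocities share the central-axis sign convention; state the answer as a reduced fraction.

N_ring = 12 + 2·25 = 62
12(ω_s−ω_c) = −62(ω_r−ω_c),  ω_s=0, ω_r=1
12(0−ω_c) = −62(1−ω_c)  ⇒  74ω_c = 62  ⇒  ω_c = 31/37
ω_c/ω_r = 31/37

31/37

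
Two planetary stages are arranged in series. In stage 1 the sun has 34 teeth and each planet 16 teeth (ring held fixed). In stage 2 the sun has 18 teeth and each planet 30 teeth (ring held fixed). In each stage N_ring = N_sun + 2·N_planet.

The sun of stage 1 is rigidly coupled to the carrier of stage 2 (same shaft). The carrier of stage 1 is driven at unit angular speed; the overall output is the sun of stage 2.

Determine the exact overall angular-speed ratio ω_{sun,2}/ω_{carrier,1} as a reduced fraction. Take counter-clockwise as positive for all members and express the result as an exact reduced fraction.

800/51

Stage 1: N_ring = 34 + 2·16 = 66
Stage 1: 34(ω_s−ω_c) = −66(ω_r−ω_c),  ω_r=0, ω_c=1
Stage 1: ω_s = 1 − (66/34)(0−1) = 50/17
  ⇒ ω_s¹/ω_c¹ = 50/17
Stage 2: N_ring = 18 + 2·30 = 78
Stage 2: 18(ω_s−ω_c) = −78(ω_r−ω_c),  ω_r=0, ω_c=1
Stage 2: ω_s = 1 − (78/18)(0−1) = 16/3
  ⇒ ω_s²/ω_c² = 16/3
Coupling ω_c² = ω_s¹ ⇒ overall = 50/17 × 16/3 = 800/51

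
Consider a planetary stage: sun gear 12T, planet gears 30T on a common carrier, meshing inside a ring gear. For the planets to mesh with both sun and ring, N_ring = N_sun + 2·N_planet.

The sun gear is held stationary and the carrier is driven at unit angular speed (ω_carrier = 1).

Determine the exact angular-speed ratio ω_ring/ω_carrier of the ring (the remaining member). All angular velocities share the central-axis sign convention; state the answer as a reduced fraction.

7/6

N_ring = 12 + 2·30 = 72
12(ω_s−ω_c) = −72(ω_r−ω_c),  ω_s=0, ω_c=1
ω_r = 1 − (12/72)(0−1) = 7/6
ω_r/ω_c = 7/6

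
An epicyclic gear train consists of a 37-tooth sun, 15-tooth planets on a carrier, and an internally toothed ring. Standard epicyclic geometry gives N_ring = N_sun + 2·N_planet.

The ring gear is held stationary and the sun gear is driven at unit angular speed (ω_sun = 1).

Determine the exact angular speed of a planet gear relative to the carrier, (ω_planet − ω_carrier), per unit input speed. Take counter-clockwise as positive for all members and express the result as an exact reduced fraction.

N_ring = 37 + 2·15 = 67
37(ω_s−ω_c) = −67(ω_r−ω_c),  ω_r=0, ω_s=1
37(1−ω_c) = −67(0−ω_c)  ⇒  104ω_c = 37  ⇒  ω_c = 37/104
sun–planet: 37·(1−37/104) = −15·(ω_p−ω_c)  ⇒  ω_p−ω_c = −(37/15)·(67/104) = -2479/1560

-2479/1560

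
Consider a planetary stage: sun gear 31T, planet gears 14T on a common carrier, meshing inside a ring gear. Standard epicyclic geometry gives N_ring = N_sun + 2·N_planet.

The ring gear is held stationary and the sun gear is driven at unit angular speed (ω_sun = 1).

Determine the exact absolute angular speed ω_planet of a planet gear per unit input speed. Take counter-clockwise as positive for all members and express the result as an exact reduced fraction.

N_ring = 31 + 2·14 = 59
31(ω_s−ω_c) = −59(ω_r−ω_c),  ω_r=0, ω_s=1
31(1−ω_c) = −59(0−ω_c)  ⇒  90ω_c = 31  ⇒  ω_c = 31/90
sun–planet: 31·(1−31/90) = −14·(ω_p−ω_c)  ⇒  ω_p−ω_c = −(31/14)·(59/90) = -1829/1260
ω_p = 31/90 − 1829/1260 = -31/28

-31/28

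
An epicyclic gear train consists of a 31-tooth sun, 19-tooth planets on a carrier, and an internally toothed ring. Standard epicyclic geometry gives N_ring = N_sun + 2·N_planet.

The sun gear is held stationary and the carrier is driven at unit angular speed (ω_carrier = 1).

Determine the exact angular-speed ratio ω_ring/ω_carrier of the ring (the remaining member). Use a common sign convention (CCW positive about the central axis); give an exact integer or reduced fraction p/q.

N_ring = 31 + 2·19 = 69
31(ω_s−ω_c) = −69(ω_r−ω_c),  ω_s=0, ω_c=1
ω_r = 1 − (31/69)(0−1) = 100/69
ω_r/ω_c = 100/69

100/69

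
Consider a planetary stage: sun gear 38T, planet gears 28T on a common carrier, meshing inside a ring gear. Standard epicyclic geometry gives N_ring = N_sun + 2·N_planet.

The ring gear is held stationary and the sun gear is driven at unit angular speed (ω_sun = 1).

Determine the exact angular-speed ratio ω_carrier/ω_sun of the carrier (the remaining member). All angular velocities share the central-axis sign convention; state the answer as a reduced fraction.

N_ring = 38 + 2·28 = 94
38(ω_s−ω_c) = −94(ω_r−ω_c),  ω_r=0, ω_s=1
38(1−ω_c) = −94(0−ω_c)  ⇒  132ω_c = 38  ⇒  ω_c = 19/66
ω_c/ω_s = 19/66

19/66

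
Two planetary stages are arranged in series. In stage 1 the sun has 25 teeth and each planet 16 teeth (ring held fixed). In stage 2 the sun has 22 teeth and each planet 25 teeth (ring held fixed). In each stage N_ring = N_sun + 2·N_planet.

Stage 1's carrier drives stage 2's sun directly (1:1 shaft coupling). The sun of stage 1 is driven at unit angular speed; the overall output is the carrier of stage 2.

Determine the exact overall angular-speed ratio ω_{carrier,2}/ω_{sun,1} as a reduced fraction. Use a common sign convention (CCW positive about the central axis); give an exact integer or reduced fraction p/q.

275/3854

Stage 1: N_ring = 25 + 2·16 = 57
Stage 1: 25(ω_s−ω_c) = −57(ω_r−ω_c),  ω_r=0, ω_s=1
Stage 1: 25(1−ω_c) = −57(0−ω_c)  ⇒  82ω_c = 25  ⇒  ω_c = 25/82
  ⇒ ω_c¹/ω_s¹ = 25/82
Stage 2: N_ring = 22 + 2·25 = 72
Stage 2: 22(ω_s−ω_c) = −72(ω_r−ω_c),  ω_r=0, ω_s=1
Stage 2: 22(1−ω_c) = −72(0−ω_c)  ⇒  94ω_c = 22  ⇒  ω_c = 11/47
  ⇒ ω_c²/ω_s² = 11/47
Coupling ω_s² = ω_c¹ ⇒ overall = 25/82 × 11/47 = 275/3854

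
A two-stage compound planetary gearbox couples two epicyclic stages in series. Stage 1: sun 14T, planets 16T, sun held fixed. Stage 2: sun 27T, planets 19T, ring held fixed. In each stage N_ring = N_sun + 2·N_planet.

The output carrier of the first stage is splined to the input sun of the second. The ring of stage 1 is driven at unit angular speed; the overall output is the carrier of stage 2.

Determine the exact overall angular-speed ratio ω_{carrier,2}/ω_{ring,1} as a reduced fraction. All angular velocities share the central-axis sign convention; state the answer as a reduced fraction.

9/40

Stage 1: N_ring = 14 + 2·16 = 46
Stage 1: 14(ω_s−ω_c) = −46(ω_r−ω_c),  ω_s=0, ω_r=1
Stage 1: 14(0−ω_c) = −46(1−ω_c)  ⇒  60ω_c = 46  ⇒  ω_c = 23/30
  ⇒ ω_c¹/ω_r¹ = 23/30
Stage 2: N_ring = 27 + 2·19 = 65
Stage 2: 27(ω_s−ω_c) = −65(ω_r−ω_c),  ω_r=0, ω_s=1
Stage 2: 27(1−ω_c) = −65(0−ω_c)  ⇒  92ω_c = 27  ⇒  ω_c = 27/92
  ⇒ ω_c²/ω_s² = 27/92
Coupling ω_s² = ω_c¹ ⇒ overall = 23/30 × 27/92 = 9/40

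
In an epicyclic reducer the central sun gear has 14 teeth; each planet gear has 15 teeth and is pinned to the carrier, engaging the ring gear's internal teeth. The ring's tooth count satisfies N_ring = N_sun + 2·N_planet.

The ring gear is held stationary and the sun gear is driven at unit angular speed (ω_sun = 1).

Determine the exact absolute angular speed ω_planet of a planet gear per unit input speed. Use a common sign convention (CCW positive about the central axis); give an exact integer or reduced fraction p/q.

-7/15

N_ring = 14 + 2·15 = 44
14(ω_s−ω_c) = −44(ω_r−ω_c),  ω_r=0, ω_s=1
14(1−ω_c) = −44(0−ω_c)  ⇒  58ω_c = 14  ⇒  ω_c = 7/29
sun–planet: 14·(1−7/29) = −15·(ω_p−ω_c)  ⇒  ω_p−ω_c = −(14/15)·(22/29) = -308/435
ω_p = 7/29 − 308/435 = -7/15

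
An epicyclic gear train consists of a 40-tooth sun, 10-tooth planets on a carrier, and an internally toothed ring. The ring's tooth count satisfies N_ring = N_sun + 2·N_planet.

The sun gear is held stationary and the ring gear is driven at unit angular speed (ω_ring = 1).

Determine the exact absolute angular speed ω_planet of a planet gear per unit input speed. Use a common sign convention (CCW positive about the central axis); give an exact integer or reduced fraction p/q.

N_ring = 40 + 2·10 = 60
40(ω_s−ω_c) = −60(ω_r−ω_c),  ω_s=0, ω_r=1
40(0−ω_c) = −60(1−ω_c)  ⇒  100ω_c = 60  ⇒  ω_c = 3/5
sun–planet: 40·(0−3/5) = −10·(ω_p−ω_c)  ⇒  ω_p−ω_c = −(40/10)·(-3/5) = 12/5
ω_p = 3/5 + 12/5 = 3

3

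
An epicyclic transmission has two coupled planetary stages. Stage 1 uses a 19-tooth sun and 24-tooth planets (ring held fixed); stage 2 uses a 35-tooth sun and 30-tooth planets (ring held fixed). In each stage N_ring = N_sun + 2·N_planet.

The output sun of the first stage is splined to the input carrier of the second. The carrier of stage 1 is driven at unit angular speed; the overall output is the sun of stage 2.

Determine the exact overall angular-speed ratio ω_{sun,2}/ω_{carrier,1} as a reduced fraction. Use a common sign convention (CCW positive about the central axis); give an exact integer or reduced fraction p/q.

2236/133

Stage 1: N_ring = 19 + 2·24 = 67
Stage 1: 19(ω_s−ω_c) = −67(ω_r−ω_c),  ω_r=0, ω_c=1
Stage 1: ω_s = 1 − (67/19)(0−1) = 86/19
  ⇒ ω_s¹/ω_c¹ = 86/19
Stage 2: N_ring = 35 + 2·30 = 95
Stage 2: 35(ω_s−ω_c) = −95(ω_r−ω_c),  ω_r=0, ω_c=1
Stage 2: ω_s = 1 − (95/35)(0−1) = 26/7
  ⇒ ω_s²/ω_c² = 26/7
Coupling ω_c² = ω_s¹ ⇒ overall = 86/19 × 26/7 = 2236/133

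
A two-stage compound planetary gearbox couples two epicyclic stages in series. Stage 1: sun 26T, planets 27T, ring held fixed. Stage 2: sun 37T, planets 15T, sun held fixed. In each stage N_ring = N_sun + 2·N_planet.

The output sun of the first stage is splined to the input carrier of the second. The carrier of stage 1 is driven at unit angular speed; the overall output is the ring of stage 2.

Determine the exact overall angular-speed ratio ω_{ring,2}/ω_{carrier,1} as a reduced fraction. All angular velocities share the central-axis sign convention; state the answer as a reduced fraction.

Stage 1: N_ring = 26 + 2·27 = 80
Stage 1: 26(ω_s−ω_c) = −80(ω_r−ω_c),  ω_r=0, ω_c=1
Stage 1: ω_s = 1 − (80/26)(0−1) = 53/13
  ⇒ ω_s¹/ω_c¹ = 53/13
Stage 2: N_ring = 37 + 2·15 = 67
Stage 2: 37(ω_s−ω_c) = −67(ω_r−ω_c),  ω_s=0, ω_c=1
Stage 2: ω_r = 1 − (37/67)(0−1) = 104/67
  ⇒ ω_r²/ω_c² = 104/67
Coupling ω_c² = ω_s¹ ⇒ overall = 53/13 × 104/67 = 424/67

424/67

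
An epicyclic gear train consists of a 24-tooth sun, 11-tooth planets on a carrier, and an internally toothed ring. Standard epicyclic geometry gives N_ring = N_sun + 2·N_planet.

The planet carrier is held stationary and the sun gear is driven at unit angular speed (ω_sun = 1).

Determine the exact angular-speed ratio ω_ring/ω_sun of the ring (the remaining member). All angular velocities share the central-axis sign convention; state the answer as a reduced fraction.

N_ring = 24 + 2·11 = 46
24(ω_s−ω_c) = −46(ω_r−ω_c),  ω_c=0, ω_s=1
ω_r = 0 − (24/46)(1−0) = -12/23
ω_r/ω_s = -12/23

-12/23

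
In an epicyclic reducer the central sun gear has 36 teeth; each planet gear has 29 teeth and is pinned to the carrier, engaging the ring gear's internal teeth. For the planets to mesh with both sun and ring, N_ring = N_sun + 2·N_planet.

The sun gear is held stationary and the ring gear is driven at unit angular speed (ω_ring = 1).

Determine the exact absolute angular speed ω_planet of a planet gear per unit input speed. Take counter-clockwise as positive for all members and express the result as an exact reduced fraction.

47/29

N_ring = 36 + 2·29 = 94
36(ω_s−ω_c) = −94(ω_r−ω_c),  ω_s=0, ω_r=1
36(0−ω_c) = −94(1−ω_c)  ⇒  130ω_c = 94  ⇒  ω_c = 47/65
sun–planet: 36·(0−47/65) = −29·(ω_p−ω_c)  ⇒  ω_p−ω_c = −(36/29)·(-47/65) = 1692/1885
ω_p = 47/65 + 1692/1885 = 47/29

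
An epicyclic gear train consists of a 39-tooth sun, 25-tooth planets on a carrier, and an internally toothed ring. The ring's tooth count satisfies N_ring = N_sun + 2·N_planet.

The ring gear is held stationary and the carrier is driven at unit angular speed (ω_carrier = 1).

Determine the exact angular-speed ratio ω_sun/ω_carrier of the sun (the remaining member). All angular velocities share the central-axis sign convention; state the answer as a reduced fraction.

128/39

N_ring = 39 + 2·25 = 89
39(ω_s−ω_c) = −89(ω_r−ω_c),  ω_r=0, ω_c=1
ω_s = 1 − (89/39)(0−1) = 128/39
ω_s/ω_c = 128/39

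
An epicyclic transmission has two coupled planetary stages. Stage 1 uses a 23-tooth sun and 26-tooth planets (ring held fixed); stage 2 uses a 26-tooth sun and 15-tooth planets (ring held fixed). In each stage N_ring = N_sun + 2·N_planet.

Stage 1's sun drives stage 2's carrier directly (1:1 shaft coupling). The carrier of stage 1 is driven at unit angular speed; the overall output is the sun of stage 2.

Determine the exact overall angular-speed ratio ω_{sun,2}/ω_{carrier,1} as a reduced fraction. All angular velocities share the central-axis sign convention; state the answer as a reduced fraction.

4018/299

Stage 1: N_ring = 23 + 2·26 = 75
Stage 1: 23(ω_s−ω_c) = −75(ω_r−ω_c),  ω_r=0, ω_c=1
Stage 1: ω_s = 1 − (75/23)(0−1) = 98/23
  ⇒ ω_s¹/ω_c¹ = 98/23
Stage 2: N_ring = 26 + 2·15 = 56
Stage 2: 26(ω_s−ω_c) = −56(ω_r−ω_c),  ω_r=0, ω_c=1
Stage 2: ω_s = 1 − (56/26)(0−1) = 41/13
  ⇒ ω_s²/ω_c² = 41/13
Coupling ω_c² = ω_s¹ ⇒ overall = 98/23 × 41/13 = 4018/299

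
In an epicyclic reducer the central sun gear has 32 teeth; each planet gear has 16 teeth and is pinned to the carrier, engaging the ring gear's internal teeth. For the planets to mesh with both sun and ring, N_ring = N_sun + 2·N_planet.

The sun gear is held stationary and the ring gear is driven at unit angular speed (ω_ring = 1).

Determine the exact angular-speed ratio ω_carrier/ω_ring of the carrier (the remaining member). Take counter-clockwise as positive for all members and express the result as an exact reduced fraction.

2/3

N_ring = 32 + 2·16 = 64
32(ω_s−ω_c) = −64(ω_r−ω_c),  ω_s=0, ω_r=1
32(0−ω_c) = −64(1−ω_c)  ⇒  96ω_c = 64  ⇒  ω_c = 2/3
ω_c/ω_r = 2/3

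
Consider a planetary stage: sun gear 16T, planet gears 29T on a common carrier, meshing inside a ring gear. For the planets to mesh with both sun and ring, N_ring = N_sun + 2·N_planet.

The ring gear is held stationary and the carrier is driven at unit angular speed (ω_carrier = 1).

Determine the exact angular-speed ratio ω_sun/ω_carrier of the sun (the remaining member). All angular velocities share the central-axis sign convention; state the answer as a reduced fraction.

N_ring = 16 + 2·29 = 74
16(ω_s−ω_c) = −74(ω_r−ω_c),  ω_r=0, ω_c=1
ω_s = 1 − (74/16)(0−1) = 45/8
ω_s/ω_c = 45/8

45/8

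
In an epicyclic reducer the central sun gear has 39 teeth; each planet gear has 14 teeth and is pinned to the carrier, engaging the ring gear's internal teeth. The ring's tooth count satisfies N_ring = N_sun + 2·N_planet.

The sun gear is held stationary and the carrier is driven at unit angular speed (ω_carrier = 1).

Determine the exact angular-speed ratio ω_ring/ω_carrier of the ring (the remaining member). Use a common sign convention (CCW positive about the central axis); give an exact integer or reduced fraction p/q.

N_ring = 39 + 2·14 = 67
39(ω_s−ω_c) = −67(ω_r−ω_c),  ω_s=0, ω_c=1
ω_r = 1 − (39/67)(0−1) = 106/67
ω_r/ω_c = 106/67

106/67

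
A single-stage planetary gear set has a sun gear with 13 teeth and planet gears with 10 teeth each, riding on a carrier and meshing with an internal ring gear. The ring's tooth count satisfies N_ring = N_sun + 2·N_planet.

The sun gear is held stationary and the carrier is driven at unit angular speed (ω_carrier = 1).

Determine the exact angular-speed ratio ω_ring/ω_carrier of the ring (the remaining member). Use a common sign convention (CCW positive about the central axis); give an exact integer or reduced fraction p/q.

N_ring = 13 + 2·10 = 33
13(ω_s−ω_c) = −33(ω_r−ω_c),  ω_s=0, ω_c=1
ω_r = 1 − (13/33)(0−1) = 46/33
ω_r/ω_c = 46/33

46/33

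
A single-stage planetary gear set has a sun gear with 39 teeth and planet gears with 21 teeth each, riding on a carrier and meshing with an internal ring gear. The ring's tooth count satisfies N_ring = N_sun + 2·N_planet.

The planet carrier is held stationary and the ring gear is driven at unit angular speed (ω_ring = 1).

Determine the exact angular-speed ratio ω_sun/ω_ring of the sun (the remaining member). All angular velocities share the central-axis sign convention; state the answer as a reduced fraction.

N_ring = 39 + 2·21 = 81
39(ω_s−ω_c) = −81(ω_r−ω_c),  ω_c=0, ω_r=1
ω_s = 0 − (81/39)(1−0) = -27/13
ω_s/ω_r = -27/13

-27/13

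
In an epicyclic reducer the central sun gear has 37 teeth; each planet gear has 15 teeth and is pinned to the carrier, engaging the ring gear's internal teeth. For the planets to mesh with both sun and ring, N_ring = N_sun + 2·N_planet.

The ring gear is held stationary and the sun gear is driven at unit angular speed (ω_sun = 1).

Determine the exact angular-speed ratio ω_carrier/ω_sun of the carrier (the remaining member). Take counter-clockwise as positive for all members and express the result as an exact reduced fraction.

37/104

N_ring = 37 + 2·15 = 67
37(ω_s−ω_c) = −67(ω_r−ω_c),  ω_r=0, ω_s=1
37(1−ω_c) = −67(0−ω_c)  ⇒  104ω_c = 37  ⇒  ω_c = 37/104
ω_c/ω_s = 37/104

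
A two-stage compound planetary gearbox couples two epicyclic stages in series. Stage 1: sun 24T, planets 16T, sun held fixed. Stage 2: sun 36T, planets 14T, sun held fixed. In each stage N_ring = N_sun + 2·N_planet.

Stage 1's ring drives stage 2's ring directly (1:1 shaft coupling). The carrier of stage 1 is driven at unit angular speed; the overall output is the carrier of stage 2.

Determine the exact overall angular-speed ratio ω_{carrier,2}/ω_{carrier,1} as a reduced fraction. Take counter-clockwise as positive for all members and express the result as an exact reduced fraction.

32/35

Stage 1: N_ring = 24 + 2·16 = 56
Stage 1: 24(ω_s−ω_c) = −56(ω_r−ω_c),  ω_s=0, ω_c=1
Stage 1: ω_r = 1 − (24/56)(0−1) = 10/7
  ⇒ ω_r¹/ω_c¹ = 10/7
Stage 2: N_ring = 36 + 2·14 = 64
Stage 2: 36(ω_s−ω_c) = −64(ω_r−ω_c),  ω_s=0, ω_r=1
Stage 2: 36(0−ω_c) = −64(1−ω_c)  ⇒  100ω_c = 64  ⇒  ω_c = 16/25
  ⇒ ω_c²/ω_r² = 16/25
Coupling ω_r² = ω_r¹ ⇒ overall = 10/7 × 16/25 = 32/35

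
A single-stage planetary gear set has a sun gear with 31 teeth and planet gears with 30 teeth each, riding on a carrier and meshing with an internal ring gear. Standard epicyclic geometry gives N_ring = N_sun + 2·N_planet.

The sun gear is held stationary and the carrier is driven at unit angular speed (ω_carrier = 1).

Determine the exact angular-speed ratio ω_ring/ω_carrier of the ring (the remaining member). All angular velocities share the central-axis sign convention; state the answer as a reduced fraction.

N_ring = 31 + 2·30 = 91
31(ω_s−ω_c) = −91(ω_r−ω_c),  ω_s=0, ω_c=1
ω_r = 1 − (31/91)(0−1) = 122/91
ω_r/ω_c = 122/91

122/91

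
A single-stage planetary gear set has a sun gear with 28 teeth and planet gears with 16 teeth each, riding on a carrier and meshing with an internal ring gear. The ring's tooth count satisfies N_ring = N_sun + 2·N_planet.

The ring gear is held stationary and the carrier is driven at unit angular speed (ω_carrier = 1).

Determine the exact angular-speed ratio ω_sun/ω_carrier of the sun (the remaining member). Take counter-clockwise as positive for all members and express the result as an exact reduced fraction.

N_ring = 28 + 2·16 = 60
28(ω_s−ω_c) = −60(ω_r−ω_c),  ω_r=0, ω_c=1
ω_s = 1 − (60/28)(0−1) = 22/7
ω_s/ω_c = 22/7

22/7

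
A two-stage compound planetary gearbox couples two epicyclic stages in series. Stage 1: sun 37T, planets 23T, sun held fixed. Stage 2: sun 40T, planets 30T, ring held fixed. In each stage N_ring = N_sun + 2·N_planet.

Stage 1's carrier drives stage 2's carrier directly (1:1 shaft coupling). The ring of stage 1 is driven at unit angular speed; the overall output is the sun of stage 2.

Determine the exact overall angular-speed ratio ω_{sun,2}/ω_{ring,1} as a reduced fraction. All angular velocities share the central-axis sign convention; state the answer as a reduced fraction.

Stage 1: N_ring = 37 + 2·23 = 83
Stage 1: 37(ω_s−ω_c) = −83(ω_r−ω_c),  ω_s=0, ω_r=1
Stage 1: 37(0−ω_c) = −83(1−ω_c)  ⇒  120ω_c = 83  ⇒  ω_c = 83/120
  ⇒ ω_c¹/ω_r¹ = 83/120
Stage 2: N_ring = 40 + 2·30 = 100
Stage 2: 40(ω_s−ω_c) = −100(ω_r−ω_c),  ω_r=0, ω_c=1
Stage 2: ω_s = 1 − (100/40)(0−1) = 7/2
  ⇒ ω_s²/ω_c² = 7/2
Coupling ω_c² = ω_c¹ ⇒ overall = 83/120 × 7/2 = 581/240

581/240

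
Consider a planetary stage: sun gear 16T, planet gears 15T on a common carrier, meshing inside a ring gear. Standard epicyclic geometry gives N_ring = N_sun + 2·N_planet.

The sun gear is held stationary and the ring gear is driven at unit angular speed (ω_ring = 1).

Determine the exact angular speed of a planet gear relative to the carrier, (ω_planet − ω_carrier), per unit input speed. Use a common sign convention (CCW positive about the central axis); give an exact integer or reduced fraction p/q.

368/465

N_ring = 16 + 2·15 = 46
16(ω_s−ω_c) = −46(ω_r−ω_c),  ω_s=0, ω_r=1
16(0−ω_c) = −46(1−ω_c)  ⇒  62ω_c = 46  ⇒  ω_c = 23/31
sun–planet: 16·(0−23/31) = −15·(ω_p−ω_c)  ⇒  ω_p−ω_c = −(16/15)·(-23/31) = 368/465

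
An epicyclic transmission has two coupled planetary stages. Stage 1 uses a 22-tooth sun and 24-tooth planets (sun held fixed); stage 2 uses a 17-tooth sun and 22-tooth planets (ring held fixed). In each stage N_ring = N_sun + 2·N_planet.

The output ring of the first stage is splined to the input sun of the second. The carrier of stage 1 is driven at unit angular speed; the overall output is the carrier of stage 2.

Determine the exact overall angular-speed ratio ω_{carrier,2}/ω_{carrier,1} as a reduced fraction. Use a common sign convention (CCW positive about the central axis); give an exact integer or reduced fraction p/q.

Stage 1: N_ring = 22 + 2·24 = 70
Stage 1: 22(ω_s−ω_c) = −70(ω_r−ω_c),  ω_s=0, ω_c=1
Stage 1: ω_r = 1 − (22/70)(0−1) = 46/35
  ⇒ ω_r¹/ω_c¹ = 46/35
Stage 2: N_ring = 17 + 2·22 = 61
Stage 2: 17(ω_s−ω_c) = −61(ω_r−ω_c),  ω_r=0, ω_s=1
Stage 2: 17(1−ω_c) = −61(0−ω_c)  ⇒  78ω_c = 17  ⇒  ω_c = 17/78
  ⇒ ω_c²/ω_s² = 17/78
Coupling ω_s² = ω_r¹ ⇒ overall = 46/35 × 17/78 = 391/1365

391/1365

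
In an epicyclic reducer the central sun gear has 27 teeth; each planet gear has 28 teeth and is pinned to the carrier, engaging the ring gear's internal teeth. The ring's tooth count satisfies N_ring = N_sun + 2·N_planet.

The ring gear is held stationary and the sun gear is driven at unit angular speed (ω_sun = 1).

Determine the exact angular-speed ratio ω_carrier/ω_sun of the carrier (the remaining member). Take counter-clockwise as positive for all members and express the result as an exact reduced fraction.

N_ring = 27 + 2·28 = 83
27(ω_s−ω_c) = −83(ω_r−ω_c),  ω_r=0, ω_s=1
27(1−ω_c) = −83(0−ω_c)  ⇒  110ω_c = 27  ⇒  ω_c = 27/110
ω_c/ω_s = 27/110

27/110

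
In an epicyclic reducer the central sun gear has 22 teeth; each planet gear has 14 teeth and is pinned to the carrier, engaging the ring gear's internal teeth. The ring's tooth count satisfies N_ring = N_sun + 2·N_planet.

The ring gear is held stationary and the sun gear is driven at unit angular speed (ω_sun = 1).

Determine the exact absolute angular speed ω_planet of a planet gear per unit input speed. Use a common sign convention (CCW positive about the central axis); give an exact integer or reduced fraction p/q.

-11/14

N_ring = 22 + 2·14 = 50
22(ω_s−ω_c) = −50(ω_r−ω_c),  ω_r=0, ω_s=1
22(1−ω_c) = −50(0−ω_c)  ⇒  72ω_c = 22  ⇒  ω_c = 11/36
sun–planet: 22·(1−11/36) = −14·(ω_p−ω_c)  ⇒  ω_p−ω_c = −(22/14)·(25/36) = -275/252
ω_p = 11/36 − 275/252 = -11/14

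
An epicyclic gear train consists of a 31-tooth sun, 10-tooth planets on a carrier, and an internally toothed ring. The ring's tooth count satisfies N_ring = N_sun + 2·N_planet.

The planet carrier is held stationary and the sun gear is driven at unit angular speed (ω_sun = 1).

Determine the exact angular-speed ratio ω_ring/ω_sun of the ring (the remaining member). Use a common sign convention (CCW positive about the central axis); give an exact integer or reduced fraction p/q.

N_ring = 31 + 2·10 = 51
31(ω_s−ω_c) = −51(ω_r−ω_c),  ω_c=0, ω_s=1
ω_r = 0 − (31/51)(1−0) = -31/51
ω_r/ω_s = -31/51

-31/51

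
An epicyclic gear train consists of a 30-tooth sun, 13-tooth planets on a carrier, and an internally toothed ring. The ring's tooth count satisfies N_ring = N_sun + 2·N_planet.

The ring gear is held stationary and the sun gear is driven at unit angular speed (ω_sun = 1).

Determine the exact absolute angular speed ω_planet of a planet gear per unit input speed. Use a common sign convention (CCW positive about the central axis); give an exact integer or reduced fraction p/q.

N_ring = 30 + 2·13 = 56
30(ω_s−ω_c) = −56(ω_r−ω_c),  ω_r=0, ω_s=1
30(1−ω_c) = −56(0−ω_c)  ⇒  86ω_c = 30  ⇒  ω_c = 15/43
sun–planet: 30·(1−15/43) = −13·(ω_p−ω_c)  ⇒  ω_p−ω_c = −(30/13)·(28/43) = -840/559
ω_p = 15/43 − 840/559 = -15/13

-15/13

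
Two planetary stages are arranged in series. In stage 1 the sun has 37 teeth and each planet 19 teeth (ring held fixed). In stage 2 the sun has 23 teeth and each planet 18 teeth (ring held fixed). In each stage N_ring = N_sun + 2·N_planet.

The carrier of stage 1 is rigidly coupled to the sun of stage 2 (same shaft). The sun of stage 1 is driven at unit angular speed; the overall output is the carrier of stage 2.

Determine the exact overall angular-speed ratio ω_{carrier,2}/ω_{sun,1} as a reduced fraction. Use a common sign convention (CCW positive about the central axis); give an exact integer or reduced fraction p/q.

851/9184

Stage 1: N_ring = 37 + 2·19 = 75
Stage 1: 37(ω_s−ω_c) = −75(ω_r−ω_c),  ω_r=0, ω_s=1
Stage 1: 37(1−ω_c) = −75(0−ω_c)  ⇒  112ω_c = 37  ⇒  ω_c = 37/112
  ⇒ ω_c¹/ω_s¹ = 37/112
Stage 2: N_ring = 23 + 2·18 = 59
Stage 2: 23(ω_s−ω_c) = −59(ω_r−ω_c),  ω_r=0, ω_s=1
Stage 2: 23(1−ω_c) = −59(0−ω_c)  ⇒  82ω_c = 23  ⇒  ω_c = 23/82
  ⇒ ω_c²/ω_s² = 23/82
Coupling ω_s² = ω_c¹ ⇒ overall = 37/112 × 23/82 = 851/9184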